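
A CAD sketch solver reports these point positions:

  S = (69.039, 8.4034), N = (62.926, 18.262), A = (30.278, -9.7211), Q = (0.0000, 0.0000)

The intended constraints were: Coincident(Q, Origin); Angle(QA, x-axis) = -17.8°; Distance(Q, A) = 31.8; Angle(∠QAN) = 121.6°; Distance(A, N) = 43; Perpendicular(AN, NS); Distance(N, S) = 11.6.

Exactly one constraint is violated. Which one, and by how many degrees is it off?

Perpendicular(AN, NS) — off by 8.80°.

Q = (0.00, 0.00) ✓; QA at -17.80° ✓; |QA| = 31.80 ✓; ∠QAN = 121.6° ✓; |AN| = 43.00 ✓; ∠(AN, NS) = 98.80° ✗; |NS| = 11.60 ✓.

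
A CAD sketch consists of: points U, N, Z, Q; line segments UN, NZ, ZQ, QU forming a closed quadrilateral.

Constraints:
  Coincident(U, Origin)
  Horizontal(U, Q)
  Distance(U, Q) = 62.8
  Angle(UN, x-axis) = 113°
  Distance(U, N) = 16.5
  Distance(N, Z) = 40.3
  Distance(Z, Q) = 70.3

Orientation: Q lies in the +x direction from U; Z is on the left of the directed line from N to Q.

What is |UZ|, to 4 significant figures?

51.97

Checks: |NZ| = 40.30 ✓; |ZQ| = 70.30 ✓.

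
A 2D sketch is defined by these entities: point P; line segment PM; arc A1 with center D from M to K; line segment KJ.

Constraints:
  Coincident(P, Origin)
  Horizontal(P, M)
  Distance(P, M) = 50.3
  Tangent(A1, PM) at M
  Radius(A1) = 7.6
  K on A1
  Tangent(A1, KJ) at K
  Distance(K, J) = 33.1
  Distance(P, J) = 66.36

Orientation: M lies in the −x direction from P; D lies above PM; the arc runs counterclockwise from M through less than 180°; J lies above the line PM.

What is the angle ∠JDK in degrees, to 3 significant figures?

77.1°

Checks: |DK| = 7.600 ✓; ∠(DK, KJ) = 90.00° ✓; |KJ| = 33.10 ✓; |PJ| = 66.36 ✓.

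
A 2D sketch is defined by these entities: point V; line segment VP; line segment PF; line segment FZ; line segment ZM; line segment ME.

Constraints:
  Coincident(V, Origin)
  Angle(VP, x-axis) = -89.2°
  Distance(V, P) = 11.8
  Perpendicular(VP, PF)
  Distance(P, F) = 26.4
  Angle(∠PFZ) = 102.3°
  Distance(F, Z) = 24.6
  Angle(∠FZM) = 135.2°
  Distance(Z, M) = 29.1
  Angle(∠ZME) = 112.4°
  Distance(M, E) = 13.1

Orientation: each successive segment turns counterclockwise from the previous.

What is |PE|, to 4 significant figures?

46.38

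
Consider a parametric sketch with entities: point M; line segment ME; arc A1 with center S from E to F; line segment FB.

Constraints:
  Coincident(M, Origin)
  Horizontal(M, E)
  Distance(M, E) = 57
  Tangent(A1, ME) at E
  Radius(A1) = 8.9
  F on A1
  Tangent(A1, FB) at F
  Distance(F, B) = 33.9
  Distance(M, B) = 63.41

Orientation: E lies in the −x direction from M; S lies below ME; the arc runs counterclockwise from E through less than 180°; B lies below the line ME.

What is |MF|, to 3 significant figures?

66.0

Checks: |SF| = 8.900 ✓; ∠(SF, FB) = 90.00° ✓; |FB| = 33.90 ✓; |MB| = 63.41 ✓.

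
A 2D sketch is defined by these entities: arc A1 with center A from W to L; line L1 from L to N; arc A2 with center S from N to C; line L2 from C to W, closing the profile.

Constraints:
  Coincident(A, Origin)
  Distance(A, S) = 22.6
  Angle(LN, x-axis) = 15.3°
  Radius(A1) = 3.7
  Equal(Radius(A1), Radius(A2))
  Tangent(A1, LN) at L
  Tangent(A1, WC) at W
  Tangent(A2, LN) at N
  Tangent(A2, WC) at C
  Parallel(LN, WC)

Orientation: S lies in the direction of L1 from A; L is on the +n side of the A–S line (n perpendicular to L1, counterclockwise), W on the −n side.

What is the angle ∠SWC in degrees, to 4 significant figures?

9.298°

The slot axis is L1's direction at 15.3°, so u = (cos 15.3°, sin 15.3°) = (0.9646, 0.2639) and n = (−sin 15.3°, cos 15.3°) = (-0.2639, 0.9646). A is at the origin and S lies 22.6 along u from A, so S = 22.6·u = (21.80, 5.964). Tangency of A1 to both parallel lines with radius 3.7 puts L and W at A ± 3.7·n: L = (-0.9763, 3.569), W = (0.9763, -3.569). Equal radii place N and C the same way about S: N = S + 3.7·n = (20.82, 9.532), C = S − 3.7·n = (22.78, 2.395). Then cos ∠SWC = WS·WC / (|WS||WC|), giving 9.298°.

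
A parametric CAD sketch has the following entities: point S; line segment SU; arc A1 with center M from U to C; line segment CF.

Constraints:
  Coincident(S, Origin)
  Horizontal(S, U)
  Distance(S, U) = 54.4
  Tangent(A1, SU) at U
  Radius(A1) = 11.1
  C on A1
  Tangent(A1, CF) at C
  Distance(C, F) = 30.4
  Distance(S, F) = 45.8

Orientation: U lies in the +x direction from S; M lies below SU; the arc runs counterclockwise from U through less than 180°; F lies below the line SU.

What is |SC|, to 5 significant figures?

44.853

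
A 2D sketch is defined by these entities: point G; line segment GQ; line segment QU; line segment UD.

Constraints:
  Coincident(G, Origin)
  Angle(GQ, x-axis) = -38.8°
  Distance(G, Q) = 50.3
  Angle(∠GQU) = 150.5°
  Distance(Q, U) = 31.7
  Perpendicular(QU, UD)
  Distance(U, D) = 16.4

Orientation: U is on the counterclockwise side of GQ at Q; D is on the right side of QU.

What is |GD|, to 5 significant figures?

85.976

G is at the origin; GQ runs at -38.8° with length 50.3, so Q = 50.3·(cos -38.8°, sin -38.8°) = (39.201, -31.518). ∠GQU = 150.5°, so QU runs at -38.8° + (180° − 150.5°) = -9.3000° from the x-axis; with |QU| = 31.7, U = Q + 31.7·(cos -9.3000°, sin -9.3000°) = (70.484, -36.641). QU is perpendicular to UD; with |UD| = 16.4 on the right of QU, D = U + 16.4·(-0.16160, -0.98686) = (67.834, -52.825). Then |GD| = |D − G| = 85.976.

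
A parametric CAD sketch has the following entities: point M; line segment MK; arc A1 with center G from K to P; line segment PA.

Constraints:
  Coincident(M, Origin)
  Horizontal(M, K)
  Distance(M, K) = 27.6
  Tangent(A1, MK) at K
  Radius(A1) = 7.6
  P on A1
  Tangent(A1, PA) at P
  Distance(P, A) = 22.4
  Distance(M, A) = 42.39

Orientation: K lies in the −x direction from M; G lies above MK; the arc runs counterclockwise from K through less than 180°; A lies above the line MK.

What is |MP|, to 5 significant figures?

22.988

Checks: ∠(GK, KM) = 90.00° ✓; |GK| = 7.600 ✓; |GP| = 7.600 ✓; ∠(GP, PA) = 90.00° ✓; |PA| = 22.40 ✓; |MA| = 42.39 ✓.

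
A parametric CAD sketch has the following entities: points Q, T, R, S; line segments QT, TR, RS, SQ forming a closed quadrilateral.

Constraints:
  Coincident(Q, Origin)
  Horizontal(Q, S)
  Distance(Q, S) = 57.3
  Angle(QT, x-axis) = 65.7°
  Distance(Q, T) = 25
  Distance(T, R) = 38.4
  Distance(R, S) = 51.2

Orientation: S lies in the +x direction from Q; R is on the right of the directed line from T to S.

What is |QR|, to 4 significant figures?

17.76

Q is at the origin; QS is horizontal with |QS| = 57.3 and S in +x, so S = (57.3, 0). QT runs at 65.7° with |QT| = 25.0, so T = (10.29, 22.79). R is determined by |TR| = 38.4 and |RS| = 51.2 together: it lies at the intersection of circle(T, 38.4) and circle(S, 51.2). With |TS| = 52.24, the foot of the radical line on TS is 15.14 from T and the perpendicular offset is √(38.4² − 15.14²) = 35.29. Taking the right-of-TS solution: R = (8.526, -15.57).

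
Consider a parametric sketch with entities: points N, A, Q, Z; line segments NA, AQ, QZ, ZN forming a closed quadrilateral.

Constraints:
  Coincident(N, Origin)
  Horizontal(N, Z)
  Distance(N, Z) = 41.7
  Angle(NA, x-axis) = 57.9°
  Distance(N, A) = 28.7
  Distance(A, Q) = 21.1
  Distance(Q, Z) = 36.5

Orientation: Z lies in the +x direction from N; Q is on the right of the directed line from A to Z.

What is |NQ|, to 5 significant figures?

7.8915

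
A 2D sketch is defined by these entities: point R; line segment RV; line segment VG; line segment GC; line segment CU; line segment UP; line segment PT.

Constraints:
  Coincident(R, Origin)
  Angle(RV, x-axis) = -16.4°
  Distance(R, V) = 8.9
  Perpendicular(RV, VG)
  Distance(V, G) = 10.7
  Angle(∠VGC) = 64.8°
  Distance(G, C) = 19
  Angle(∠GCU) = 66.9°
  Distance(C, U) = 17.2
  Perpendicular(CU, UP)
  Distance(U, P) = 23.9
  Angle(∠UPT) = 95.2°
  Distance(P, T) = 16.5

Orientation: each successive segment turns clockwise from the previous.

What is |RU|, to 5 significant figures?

9.9351

∠VGC = 64.8° gives GC at 138.40° from the x-axis; with |GC| = 19.0, C = (-8.6913, -0.16290). ∠GCU = 66.9° gives CU at 25.300° from the x-axis; with |CU| = 17.2, U = (6.8589, 7.1877). Then |RU| = |U − R| = 9.9351.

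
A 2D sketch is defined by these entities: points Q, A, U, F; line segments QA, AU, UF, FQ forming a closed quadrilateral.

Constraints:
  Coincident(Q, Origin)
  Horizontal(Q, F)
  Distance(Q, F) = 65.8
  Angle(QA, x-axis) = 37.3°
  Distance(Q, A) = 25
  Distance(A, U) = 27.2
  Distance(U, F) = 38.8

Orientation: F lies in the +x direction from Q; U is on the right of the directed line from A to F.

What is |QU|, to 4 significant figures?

30.42

Q is at the origin; Q and F share the same y with |QF| = 65.8 and F in +x, so F = (65.8, 0). QA runs at 37.3° with |QA| = 25.0, so A = (19.89, 15.15). U is determined by |AU| = 27.2 and |UF| = 38.8 together: it lies at the intersection of circle(A, 27.2) and circle(F, 38.8). With |AF| = 48.35, the foot of the radical line on AF is 16.26 from A and the perpendicular offset is √(27.2² − 16.26²) = 21.81. Taking the right-of-AF solution: U = (28.49, -10.65).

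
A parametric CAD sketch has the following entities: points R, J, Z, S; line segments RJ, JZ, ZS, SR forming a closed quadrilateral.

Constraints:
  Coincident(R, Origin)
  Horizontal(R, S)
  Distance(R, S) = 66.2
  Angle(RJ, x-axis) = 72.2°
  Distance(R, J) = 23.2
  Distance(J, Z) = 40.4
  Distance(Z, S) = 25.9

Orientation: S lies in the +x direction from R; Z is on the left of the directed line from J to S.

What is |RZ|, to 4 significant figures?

50.44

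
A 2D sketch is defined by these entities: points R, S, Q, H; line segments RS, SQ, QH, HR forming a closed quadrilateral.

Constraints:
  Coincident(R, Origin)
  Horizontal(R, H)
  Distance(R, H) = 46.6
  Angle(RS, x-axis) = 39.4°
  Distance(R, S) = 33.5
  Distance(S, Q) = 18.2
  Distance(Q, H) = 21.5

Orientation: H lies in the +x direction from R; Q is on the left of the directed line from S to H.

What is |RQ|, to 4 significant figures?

48.99

Checks: |SQ| = 18.20 ✓; |QH| = 21.50 ✓.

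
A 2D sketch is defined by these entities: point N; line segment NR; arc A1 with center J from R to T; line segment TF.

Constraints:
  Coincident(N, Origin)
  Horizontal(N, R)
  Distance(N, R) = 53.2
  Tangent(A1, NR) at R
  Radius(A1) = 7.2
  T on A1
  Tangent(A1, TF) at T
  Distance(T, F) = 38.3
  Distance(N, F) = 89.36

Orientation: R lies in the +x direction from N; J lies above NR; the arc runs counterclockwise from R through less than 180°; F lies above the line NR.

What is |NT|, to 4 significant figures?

58.72

N is at the origin; NR is horizontal with |NR| = 53.2 and R on the +x side, so R = (53.20, 0.000). The tangent condition forces JR to be normal to NR, so J = R + (0, 7.2) = (53.20, 7.200). Since JT ⟂ TF (tangency), |JF| = √(7.2² + 38.3²) = 38.97 regardless of where T sits on A1. So F lies on both circle(N, 89.36) and circle(J, 38.97); the above-NR intersection is F = (83.59, 31.60). T is the foot of the tangent from F: T = (58.67, 2.516).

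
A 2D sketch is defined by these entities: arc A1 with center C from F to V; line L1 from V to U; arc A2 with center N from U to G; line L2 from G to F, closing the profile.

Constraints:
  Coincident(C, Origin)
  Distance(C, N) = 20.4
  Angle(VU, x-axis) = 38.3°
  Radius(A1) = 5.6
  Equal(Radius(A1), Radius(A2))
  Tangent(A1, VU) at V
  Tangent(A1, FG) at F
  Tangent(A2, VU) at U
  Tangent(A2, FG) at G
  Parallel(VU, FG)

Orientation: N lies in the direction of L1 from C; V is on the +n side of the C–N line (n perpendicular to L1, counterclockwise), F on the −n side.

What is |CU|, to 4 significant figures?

21.15

The slot axis is L1's direction at 38.3°, so u = (cos 38.3°, sin 38.3°) = (0.7848, 0.6198) and n = (−sin 38.3°, cos 38.3°) = (-0.6198, 0.7848). C is at the origin and N lies 20.4 along u from C, so N = 20.4·u = (16.01, 12.64). Tangency of A1 to both parallel lines with radius 5.6 puts V and F at C ± 5.6·n: V = (-3.471, 4.395), F = (3.471, -4.395). Equal radii place U and G the same way about N: U = N + 5.6·n = (12.54, 17.04), G = N − 5.6·n = (19.48, 8.249). Then |CU| = |U − C| = 21.15.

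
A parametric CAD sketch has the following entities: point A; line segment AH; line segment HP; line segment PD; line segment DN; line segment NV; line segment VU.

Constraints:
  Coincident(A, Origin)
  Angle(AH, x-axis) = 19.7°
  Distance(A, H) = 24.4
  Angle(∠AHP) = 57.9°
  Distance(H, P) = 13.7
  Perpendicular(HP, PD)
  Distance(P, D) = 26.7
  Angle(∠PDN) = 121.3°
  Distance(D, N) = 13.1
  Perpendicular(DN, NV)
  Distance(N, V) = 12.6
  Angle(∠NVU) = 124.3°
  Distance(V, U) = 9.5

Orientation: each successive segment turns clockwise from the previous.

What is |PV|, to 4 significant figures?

28.84

A is at the origin; AH runs at 19.7° with length 24.4, so H = (22.97, 8.225). ∠AHP = 57.9° gives HP at -102.4° from the x-axis; with |HP| = 13.7, P = (20.03, -5.155). HP is perpendicular to PD, so PD runs at 167.6°; with |PD| = 26.7, D = (-6.047, 0.5781). ∠PDN = 121.3° gives DN at 108.9° from the x-axis; with |DN| = 13.1, N = (-10.29, 12.97). The perpendicularity gives NV at right angles to DN, so NV runs at 18.90°; with |NV| = 12.6, V = (1.630, 17.05). Then |PV| = |V − P| = 28.84.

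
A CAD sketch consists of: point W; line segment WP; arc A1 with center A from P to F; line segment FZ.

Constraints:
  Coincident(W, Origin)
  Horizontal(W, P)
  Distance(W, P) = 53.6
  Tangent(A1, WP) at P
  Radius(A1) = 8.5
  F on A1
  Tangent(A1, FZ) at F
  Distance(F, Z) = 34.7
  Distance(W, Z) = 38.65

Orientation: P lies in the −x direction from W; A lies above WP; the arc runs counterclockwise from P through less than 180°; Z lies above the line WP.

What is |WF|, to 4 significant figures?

47.18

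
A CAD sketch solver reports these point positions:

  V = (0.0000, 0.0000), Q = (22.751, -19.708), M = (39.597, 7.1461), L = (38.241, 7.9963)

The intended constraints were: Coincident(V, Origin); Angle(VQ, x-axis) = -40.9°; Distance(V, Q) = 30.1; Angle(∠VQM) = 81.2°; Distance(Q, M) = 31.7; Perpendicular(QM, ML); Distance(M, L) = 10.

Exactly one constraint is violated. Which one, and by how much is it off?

Distance(M, L) = 10 — off by 8.40.

V = (0.00, 0.00) ✓; VQ at -40.90° ✓; |VQ| = 30.10 ✓; ∠VQM = 81.20° ✓; |QM| = 31.70 ✓; ∠(QM, ML) = 90.01° ✓; |ML| = 1.600 ✗.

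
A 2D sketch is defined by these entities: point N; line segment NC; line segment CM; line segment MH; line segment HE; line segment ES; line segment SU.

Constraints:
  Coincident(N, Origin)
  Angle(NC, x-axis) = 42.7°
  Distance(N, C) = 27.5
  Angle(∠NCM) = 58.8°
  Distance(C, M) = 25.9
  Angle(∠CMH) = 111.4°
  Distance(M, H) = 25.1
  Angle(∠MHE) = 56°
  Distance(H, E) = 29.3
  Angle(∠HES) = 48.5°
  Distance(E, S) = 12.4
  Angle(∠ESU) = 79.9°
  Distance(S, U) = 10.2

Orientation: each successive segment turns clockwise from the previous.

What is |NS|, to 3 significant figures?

14.0

N is at the origin; NC runs at 42.7° with length 27.5, so C = (20.2, 18.6). ∠NCM = 58.8° gives CM at -78.5° from the x-axis; with |CM| = 25.9, M = (25.4, -6.73). ∠CMH = 111.4° gives MH at -147° from the x-axis; with |MH| = 25.1, H = (4.30, -20.4). ∠MHE = 56.0° gives HE at 88.9° from the x-axis; with |HE| = 29.3, E = (4.86, 8.93). ∠HES = 48.5° gives ES at -42.6° from the x-axis; with |ES| = 12.4, S = (14.0, 0.537). Then |NS| = |S − N| = 14.0.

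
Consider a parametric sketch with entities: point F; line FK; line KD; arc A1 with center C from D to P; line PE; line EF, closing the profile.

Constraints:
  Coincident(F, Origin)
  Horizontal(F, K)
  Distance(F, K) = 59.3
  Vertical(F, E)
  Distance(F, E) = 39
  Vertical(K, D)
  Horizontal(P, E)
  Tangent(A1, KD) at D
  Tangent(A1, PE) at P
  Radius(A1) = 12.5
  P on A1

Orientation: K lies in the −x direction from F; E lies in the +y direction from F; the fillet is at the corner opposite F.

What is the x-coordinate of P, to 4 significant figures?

-46.80

F is at the origin; F and K share the same y with |FK| = 59.3 and K on the −x side, so K = (-59.30, 0.000). FE is vertical with |FE| = 39.0 and E on the +y side, so E = (0.000, 39.00). The virtual corner opposite F is at (-59.30, 39.00). Tangency of A1 to KD means the radius CD is perpendicular to KD and tangency of A1 to PE means the radius CP is perpendicular to PE, with radius 12.5, so the center C sits 12.5 in from both sides at C = (-46.80, 26.50). That places the tangent points at D = (-59.30, 26.50) on KD and P = (-46.80, 39.00) on PE. So P.x = -46.80.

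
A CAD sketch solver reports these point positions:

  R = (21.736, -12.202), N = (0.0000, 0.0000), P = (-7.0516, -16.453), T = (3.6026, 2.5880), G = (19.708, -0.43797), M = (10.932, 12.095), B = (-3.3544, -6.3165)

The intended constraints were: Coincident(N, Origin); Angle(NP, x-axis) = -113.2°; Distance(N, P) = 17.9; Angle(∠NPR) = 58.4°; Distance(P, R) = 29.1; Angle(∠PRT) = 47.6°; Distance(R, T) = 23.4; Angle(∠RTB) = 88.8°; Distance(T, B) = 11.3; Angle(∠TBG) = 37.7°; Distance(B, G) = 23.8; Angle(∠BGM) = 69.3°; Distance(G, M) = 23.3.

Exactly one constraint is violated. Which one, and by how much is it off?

Distance(G, M) = 23.3 — off by 8.00.

N = (0.00, 0.00) ✓; NP at -113.2° ✓; |NP| = 17.90 ✓; ∠NPR = 58.40° ✓; |PR| = 29.10 ✓; ∠PRT = 47.60° ✓; |RT| = 23.40 ✓; ∠RTB = 88.80° ✓; |TB| = 11.30 ✓; ∠TBG = 37.70° ✓; |BG| = 23.80 ✓; ∠BGM = 69.30° ✓; |GM| = 15.30 ✗.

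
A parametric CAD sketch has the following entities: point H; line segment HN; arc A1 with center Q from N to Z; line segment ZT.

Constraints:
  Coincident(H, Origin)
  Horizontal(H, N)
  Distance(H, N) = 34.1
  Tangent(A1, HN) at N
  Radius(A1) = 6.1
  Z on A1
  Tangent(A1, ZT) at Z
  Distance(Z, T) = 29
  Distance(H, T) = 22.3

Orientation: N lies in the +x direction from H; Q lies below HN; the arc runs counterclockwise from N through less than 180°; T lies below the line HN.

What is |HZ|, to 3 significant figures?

30.1

Checks: ∠(QN, NH) = 90.00° ✓; |QZ| = 6.100 ✓; ∠(QZ, ZT) = 90.00° ✓; |ZT| = 29.00 ✓; |HT| = 22.30 ✓.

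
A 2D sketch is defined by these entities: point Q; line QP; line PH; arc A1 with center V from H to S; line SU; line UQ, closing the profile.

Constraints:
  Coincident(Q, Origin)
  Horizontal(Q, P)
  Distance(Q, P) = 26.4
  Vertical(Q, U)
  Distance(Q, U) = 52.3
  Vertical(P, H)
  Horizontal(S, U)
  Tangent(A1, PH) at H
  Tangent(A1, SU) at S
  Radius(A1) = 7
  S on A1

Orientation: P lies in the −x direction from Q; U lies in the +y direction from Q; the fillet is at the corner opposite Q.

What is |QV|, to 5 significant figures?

49.279

QU is vertical with |QU| = 52.3 and U on the +y side, so U = (0.0000, 52.300). The virtual corner opposite Q is at (-26.400, 52.300). Tangency of A1 to PH means the radius VH is perpendicular to PH and tangency of A1 to SU means the radius VS is perpendicular to SU, with radius 7.0, so the center V sits 7.0 in from both sides at V = (-19.400, 45.300). Then |QV| = |V − Q| = 49.279.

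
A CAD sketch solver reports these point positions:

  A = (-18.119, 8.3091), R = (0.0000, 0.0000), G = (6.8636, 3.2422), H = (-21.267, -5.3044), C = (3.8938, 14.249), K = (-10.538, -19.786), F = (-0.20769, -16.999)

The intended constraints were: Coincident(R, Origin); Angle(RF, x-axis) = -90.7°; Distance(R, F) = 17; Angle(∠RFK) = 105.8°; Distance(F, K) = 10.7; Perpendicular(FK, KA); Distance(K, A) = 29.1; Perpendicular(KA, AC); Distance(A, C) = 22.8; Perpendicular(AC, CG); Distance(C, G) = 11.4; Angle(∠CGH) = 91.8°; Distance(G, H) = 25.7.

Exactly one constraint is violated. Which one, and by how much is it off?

Distance(G, H) = 25.7 — off by 3.70.

R = (0.00, 0.00) ✓; RF at -90.70° ✓; |RF| = 17.00 ✓; ∠RFK = 105.8° ✓; |FK| = 10.70 ✓; ∠(FK, KA) = 90.00° ✓; |KA| = 29.10 ✓; ∠(KA, AC) = 90.00° ✓; |AC| = 22.80 ✓; ∠(AC, CG) = 90.00° ✓; |CG| = 11.40 ✓; ∠CGH = 91.80° ✓; |GH| = 29.40 ✗.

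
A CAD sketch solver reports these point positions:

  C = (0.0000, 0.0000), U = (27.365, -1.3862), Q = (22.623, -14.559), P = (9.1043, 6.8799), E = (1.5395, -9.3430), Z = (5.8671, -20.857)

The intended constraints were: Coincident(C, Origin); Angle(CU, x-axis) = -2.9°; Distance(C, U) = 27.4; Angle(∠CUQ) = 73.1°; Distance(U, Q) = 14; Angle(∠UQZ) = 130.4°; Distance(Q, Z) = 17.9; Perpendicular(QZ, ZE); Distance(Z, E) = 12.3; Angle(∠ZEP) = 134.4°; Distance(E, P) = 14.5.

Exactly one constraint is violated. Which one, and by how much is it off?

Distance(E, P) = 14.5 — off by 3.40.

C = (0.00, 0.00) ✓; CU at -2.900° ✓; |CU| = 27.40 ✓; ∠CUQ = 73.10° ✓; |UQ| = 14.00 ✓; ∠UQZ = 130.4° ✓; |QZ| = 17.90 ✓; ∠(QZ, ZE) = 90.00° ✓; |ZE| = 12.30 ✓; ∠ZEP = 134.4° ✓; |EP| = 17.90 ✗.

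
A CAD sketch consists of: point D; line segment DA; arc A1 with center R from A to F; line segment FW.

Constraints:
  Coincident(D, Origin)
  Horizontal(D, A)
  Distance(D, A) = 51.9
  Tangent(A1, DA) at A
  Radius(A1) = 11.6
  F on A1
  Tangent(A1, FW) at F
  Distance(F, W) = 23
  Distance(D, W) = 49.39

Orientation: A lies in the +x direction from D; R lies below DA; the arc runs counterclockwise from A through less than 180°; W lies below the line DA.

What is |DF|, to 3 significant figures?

41.6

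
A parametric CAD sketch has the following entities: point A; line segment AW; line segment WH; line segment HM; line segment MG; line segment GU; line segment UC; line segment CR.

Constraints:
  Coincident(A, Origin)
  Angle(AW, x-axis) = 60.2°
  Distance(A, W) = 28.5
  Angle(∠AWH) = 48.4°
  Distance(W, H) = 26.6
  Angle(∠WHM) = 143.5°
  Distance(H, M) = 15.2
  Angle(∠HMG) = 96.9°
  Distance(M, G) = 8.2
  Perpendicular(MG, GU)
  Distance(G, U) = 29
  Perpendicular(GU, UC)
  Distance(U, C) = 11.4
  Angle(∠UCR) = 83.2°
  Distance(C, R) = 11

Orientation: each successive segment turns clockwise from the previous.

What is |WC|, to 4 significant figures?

17.19

MG is perpendicular to GU, so GU runs at 79.00°; with |GU| = 29.0, U = (15.46, 15.09). The perpendicularity gives UC at right angles to GU, so UC runs at -11.00°; with |UC| = 11.4, C = (26.65, 12.91). Then |WC| = |C − W| = 17.19.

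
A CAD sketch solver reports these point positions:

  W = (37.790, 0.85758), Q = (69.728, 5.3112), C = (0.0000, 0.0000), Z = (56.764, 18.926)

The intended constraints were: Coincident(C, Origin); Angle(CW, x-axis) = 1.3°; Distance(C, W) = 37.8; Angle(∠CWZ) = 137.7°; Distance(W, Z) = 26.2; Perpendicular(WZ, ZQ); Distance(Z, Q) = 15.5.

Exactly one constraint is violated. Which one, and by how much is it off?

Distance(Z, Q) = 15.5 — off by 3.30.

C = (0.00, 0.00) ✓; CW at 1.300° ✓; |CW| = 37.80 ✓; ∠CWZ = 137.7° ✓; |WZ| = 26.20 ✓; ∠(WZ, ZQ) = 90.00° ✓; |ZQ| = 18.80 ✗.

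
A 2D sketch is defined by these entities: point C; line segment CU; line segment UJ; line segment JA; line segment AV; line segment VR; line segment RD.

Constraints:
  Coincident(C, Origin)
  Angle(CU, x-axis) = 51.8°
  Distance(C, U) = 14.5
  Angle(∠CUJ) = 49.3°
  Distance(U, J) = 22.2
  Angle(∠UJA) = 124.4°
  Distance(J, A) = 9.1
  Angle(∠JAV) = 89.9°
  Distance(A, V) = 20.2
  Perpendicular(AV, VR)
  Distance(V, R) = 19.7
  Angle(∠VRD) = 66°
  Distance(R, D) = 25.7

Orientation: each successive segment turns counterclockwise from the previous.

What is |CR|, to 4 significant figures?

12.97

C is at the origin; CU runs at 51.8° with length 14.5, so U = (8.967, 11.39). ∠CUJ = 49.3° gives UJ at -177.5° from the x-axis; with |UJ| = 22.2, J = (-13.21, 10.43). ∠UJA = 124.4° gives JA at -121.9° from the x-axis; with |JA| = 9.1, A = (-18.02, 2.701). ∠JAV = 89.9° gives AV at -31.80° from the x-axis; with |AV| = 20.2, V = (-0.8529, -7.944). AV ⟂ VR, so VR runs at 58.20°; with |VR| = 19.7, R = (9.528, 8.799). Then |CR| = |R − C| = 12.97.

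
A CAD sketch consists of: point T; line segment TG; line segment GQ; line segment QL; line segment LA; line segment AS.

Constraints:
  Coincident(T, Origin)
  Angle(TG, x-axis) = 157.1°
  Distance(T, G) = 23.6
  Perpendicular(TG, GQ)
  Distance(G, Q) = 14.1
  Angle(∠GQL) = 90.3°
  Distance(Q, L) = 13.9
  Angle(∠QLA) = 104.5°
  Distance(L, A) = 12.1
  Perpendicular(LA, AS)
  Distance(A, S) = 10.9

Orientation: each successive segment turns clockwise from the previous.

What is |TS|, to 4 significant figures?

17.15

T is at the origin; TG runs at 157.1° with length 23.6, so G = (-21.74, 9.183). TG is perpendicular to GQ, so GQ runs at 67.10°; with |GQ| = 14.1, Q = (-16.25, 22.17). ∠GQL = 90.3° gives QL at -22.60° from the x-axis; with |QL| = 13.9, L = (-3.421, 16.83). ∠QLA = 104.5° gives LA at -98.10° from the x-axis; with |LA| = 12.1, A = (-5.126, 4.851). LA ⟂ AS, so AS runs at 171.9°; with |AS| = 10.9, S = (-15.92, 6.387). Then |TS| = |S − T| = 17.15.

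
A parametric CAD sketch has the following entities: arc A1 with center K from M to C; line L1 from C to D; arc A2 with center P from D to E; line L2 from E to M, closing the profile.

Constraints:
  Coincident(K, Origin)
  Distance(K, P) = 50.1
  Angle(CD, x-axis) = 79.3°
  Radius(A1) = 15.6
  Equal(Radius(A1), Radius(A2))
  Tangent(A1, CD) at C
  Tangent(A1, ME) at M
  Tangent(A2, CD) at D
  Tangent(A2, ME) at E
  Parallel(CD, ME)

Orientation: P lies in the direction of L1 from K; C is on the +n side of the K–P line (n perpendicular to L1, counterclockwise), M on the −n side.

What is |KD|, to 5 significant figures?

52.473

The slot axis is L1's direction at 79.3°, so u = (cos 79.3°, sin 79.3°) = (0.18567, 0.98261) and n = (−sin 79.3°, cos 79.3°) = (-0.98261, 0.18567). K is at the origin and P lies 50.1 along u from K, so P = 50.1·u = (9.3019, 49.229). Tangency of A1 to both parallel lines with radius 15.6 puts C and M at K ± 15.6·n: C = (-15.329, 2.8964), M = (15.329, -2.8964). Equal radii place D and E the same way about P: D = P + 15.6·n = (-6.0269, 52.125), E = P − 15.6·n = (24.631, 46.333). Then |KD| = |D − K| = 52.473.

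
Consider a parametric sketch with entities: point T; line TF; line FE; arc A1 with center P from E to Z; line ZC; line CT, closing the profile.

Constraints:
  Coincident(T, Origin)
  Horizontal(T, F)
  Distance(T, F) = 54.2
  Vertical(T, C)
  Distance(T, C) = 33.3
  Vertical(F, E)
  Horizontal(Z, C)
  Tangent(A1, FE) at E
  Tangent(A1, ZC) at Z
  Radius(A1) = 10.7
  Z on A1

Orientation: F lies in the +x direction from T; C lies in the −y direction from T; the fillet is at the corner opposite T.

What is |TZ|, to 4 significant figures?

54.78

T is at the origin; TF is horizontal with |TF| = 54.2 and F on the +x side, so F = (54.20, 0.000). T and C share the same x with |TC| = 33.3 and C on the −y side, so C = (0.000, -33.30). The virtual corner opposite T is at (54.20, -33.30). Since A1 is tangent to FE there, PE ⟂ FE and since A1 is tangent to ZC there, PZ ⟂ ZC, with radius 10.7, so the center P sits 10.7 in from both sides at P = (43.50, -22.60). That places the tangent points at E = (54.20, -22.60) on FE and Z = (43.50, -33.30) on ZC. Then |TZ| = |Z − T| = 54.78.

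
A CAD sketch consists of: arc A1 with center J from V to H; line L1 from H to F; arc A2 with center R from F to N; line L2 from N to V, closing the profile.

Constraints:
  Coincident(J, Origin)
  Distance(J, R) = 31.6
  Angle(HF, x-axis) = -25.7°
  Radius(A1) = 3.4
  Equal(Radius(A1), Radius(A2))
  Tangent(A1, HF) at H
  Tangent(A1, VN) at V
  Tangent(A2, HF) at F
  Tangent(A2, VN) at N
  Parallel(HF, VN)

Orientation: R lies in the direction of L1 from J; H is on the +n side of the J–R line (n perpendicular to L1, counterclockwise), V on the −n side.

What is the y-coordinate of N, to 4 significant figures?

-16.77

The slot axis is L1's direction at -25.7°, so u = (cos -25.7°, sin -25.7°) = (0.9011, -0.4337) and n = (−sin -25.7°, cos -25.7°) = (0.4337, 0.9011). J is at the origin and R lies 31.6 along u from J, so R = 31.6·u = (28.47, -13.70). Tangency of A1 to both parallel lines with radius 3.4 puts H and V at J ± 3.4·n: H = (1.474, 3.064), V = (-1.474, -3.064). Equal radii place F and N the same way about R: F = R + 3.4·n = (29.95, -10.64), N = R − 3.4·n = (27.00, -16.77). So N.y = -16.77.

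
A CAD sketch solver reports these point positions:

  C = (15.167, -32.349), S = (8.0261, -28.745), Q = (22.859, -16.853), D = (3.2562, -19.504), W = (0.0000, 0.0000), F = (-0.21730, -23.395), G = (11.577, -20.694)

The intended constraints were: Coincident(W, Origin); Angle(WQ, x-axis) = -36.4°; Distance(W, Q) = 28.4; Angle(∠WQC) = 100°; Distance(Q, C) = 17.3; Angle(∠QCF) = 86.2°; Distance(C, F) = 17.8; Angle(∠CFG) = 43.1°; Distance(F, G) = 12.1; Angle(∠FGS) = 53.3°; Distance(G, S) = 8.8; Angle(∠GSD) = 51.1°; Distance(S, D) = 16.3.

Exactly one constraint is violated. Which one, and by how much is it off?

Distance(S, D) = 16.3 — off by 5.90.

W = (0.00, 0.00) ✓; WQ at -36.40° ✓; |WQ| = 28.40 ✓; ∠WQC = 100.0° ✓; |QC| = 17.30 ✓; ∠QCF = 86.20° ✓; |CF| = 17.80 ✓; ∠CFG = 43.10° ✓; |FG| = 12.10 ✓; ∠FGS = 53.30° ✓; |GS| = 8.799 ✓; ∠GSD = 51.10° ✓; |SD| = 10.40 ✗.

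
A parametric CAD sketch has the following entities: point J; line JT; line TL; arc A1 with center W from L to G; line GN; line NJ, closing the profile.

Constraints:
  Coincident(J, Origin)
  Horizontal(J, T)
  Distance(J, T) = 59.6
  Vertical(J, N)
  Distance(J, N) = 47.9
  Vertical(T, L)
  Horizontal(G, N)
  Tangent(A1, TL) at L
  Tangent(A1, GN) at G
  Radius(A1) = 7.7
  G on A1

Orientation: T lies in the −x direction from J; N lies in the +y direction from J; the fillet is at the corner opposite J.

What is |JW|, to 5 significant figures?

65.648

J and N share the same x with |JN| = 47.9 and N on the +y side, so N = (0.0000, 47.900). The virtual corner opposite J is at (-59.600, 47.900). The tangent condition forces WL to be normal to TL and tangency of A1 to GN means the radius WG is perpendicular to GN, with radius 7.7, so the center W sits 7.7 in from both sides at W = (-51.900, 40.200). Then |JW| = |W − J| = 65.648.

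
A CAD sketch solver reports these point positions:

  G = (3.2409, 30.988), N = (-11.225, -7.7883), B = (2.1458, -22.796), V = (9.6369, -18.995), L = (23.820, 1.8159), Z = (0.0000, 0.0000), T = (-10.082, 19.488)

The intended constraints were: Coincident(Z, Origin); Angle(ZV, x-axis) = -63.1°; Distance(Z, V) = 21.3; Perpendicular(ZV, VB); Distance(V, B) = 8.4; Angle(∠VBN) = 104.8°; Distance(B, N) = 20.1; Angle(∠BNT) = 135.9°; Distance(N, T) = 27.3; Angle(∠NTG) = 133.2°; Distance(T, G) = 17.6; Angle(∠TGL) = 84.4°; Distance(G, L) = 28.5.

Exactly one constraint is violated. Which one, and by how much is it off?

Distance(G, L) = 28.5 — off by 7.20.

Z = (0.00, 0.00) ✓; ZV at -63.10° ✓; |ZV| = 21.30 ✓; ∠(ZV, VB) = 90.00° ✓; |VB| = 8.400 ✓; ∠VBN = 104.8° ✓; |BN| = 20.10 ✓; ∠BNT = 135.9° ✓; |NT| = 27.30 ✓; ∠NTG = 133.2° ✓; |TG| = 17.60 ✓; ∠TGL = 84.40° ✓; |GL| = 35.70 ✗.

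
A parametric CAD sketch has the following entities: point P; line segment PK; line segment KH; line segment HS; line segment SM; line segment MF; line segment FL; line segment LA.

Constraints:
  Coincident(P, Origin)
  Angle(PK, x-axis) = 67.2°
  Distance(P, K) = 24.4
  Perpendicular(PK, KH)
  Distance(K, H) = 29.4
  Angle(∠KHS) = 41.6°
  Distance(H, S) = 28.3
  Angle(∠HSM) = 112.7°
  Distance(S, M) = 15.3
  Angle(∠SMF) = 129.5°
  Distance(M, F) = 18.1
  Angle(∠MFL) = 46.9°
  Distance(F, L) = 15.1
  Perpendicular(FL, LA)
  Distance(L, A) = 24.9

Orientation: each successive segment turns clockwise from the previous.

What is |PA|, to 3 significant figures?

8.91

P is at the origin; PK runs at 67.2° with length 24.4, so K = (9.46, 22.5). The perpendicularity gives KH at right angles to PK, so KH runs at -22.8°; with |KH| = 29.4, H = (36.6, 11.1). ∠KHS = 41.6° gives HS at -161° from the x-axis; with |HS| = 28.3, S = (9.77, 1.98). ∠HSM = 112.7° gives SM at 132° from the x-axis; with |SM| = 15.3, M = (-0.370, 13.4). ∠SMF = 129.5° gives MF at 81.0° from the x-axis; with |MF| = 18.1, F = (2.46, 31.3). ∠MFL = 46.9° gives FL at -52.1° from the x-axis; with |FL| = 15.1, L = (11.7, 19.4). The perpendicularity gives LA at right angles to FL, so LA runs at -142°; with |LA| = 24.9, A = (-7.91, 4.11). Then |PA| = |A − P| = 8.91.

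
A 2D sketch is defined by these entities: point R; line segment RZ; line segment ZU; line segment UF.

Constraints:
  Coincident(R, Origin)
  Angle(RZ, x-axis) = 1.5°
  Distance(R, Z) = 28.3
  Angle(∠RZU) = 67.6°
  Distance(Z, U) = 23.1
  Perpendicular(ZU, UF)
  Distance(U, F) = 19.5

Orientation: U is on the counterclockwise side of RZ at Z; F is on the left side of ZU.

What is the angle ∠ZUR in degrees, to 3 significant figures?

64.8°

R is at the origin; RZ runs at 1.5° with length 28.3, so Z = 28.3·(cos 1.5°, sin 1.5°) = (28.3, 0.741). ∠RZU = 67.6°, so ZU runs at 1.5° + (180° − 67.6°) = 114° from the x-axis; with |ZU| = 23.1, U = Z + 23.1·(cos 114°, sin 114°) = (18.9, 21.9). Then cos ∠ZUR = UZ·UR / (|UZ||UR|), giving 64.8°.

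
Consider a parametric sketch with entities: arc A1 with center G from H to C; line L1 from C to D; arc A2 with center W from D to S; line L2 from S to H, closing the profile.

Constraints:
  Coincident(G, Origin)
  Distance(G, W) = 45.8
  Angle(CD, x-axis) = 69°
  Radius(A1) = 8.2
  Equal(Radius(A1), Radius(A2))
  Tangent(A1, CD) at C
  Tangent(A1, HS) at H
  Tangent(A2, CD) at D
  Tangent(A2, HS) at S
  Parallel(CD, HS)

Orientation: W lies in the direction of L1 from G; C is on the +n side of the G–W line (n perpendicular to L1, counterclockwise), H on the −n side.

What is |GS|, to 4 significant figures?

46.53

Tangency of A1 to both parallel lines with radius 8.2 puts C and H at G ± 8.2·n: C = (-7.655, 2.939), H = (7.655, -2.939). Equal radii place D and S the same way about W: D = W + 8.2·n = (8.758, 45.70), S = W − 8.2·n = (24.07, 39.82). Then |GS| = |S − G| = 46.53.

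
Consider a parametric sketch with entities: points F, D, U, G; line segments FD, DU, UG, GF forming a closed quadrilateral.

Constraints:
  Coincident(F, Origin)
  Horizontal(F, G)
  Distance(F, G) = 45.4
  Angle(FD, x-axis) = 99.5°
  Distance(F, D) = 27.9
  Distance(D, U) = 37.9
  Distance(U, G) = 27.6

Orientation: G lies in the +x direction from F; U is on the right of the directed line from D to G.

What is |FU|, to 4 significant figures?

18.19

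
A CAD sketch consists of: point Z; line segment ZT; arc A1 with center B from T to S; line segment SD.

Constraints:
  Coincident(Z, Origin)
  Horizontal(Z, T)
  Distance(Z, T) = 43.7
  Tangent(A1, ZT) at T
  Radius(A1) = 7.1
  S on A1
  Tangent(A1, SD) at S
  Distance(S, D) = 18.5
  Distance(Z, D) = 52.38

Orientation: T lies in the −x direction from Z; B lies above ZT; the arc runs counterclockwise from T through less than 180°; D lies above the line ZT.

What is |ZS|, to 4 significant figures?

38.58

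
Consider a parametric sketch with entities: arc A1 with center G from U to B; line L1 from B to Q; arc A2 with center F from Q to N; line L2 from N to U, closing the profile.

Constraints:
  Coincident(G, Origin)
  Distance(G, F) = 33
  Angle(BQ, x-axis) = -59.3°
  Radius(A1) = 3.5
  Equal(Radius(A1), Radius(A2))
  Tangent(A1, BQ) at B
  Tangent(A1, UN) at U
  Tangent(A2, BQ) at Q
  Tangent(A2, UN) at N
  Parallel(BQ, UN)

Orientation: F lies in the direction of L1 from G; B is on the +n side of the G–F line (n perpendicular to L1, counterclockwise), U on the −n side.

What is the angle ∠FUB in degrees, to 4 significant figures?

83.95°

G is at the origin and F lies 33.0 along u from G, so F = 33.0·u = (16.85, -28.38). Tangency of A1 to both parallel lines with radius 3.5 puts B and U at G ± 3.5·n: B = (3.009, 1.787), U = (-3.009, -1.787). Then cos ∠FUB = UF·UB / (|UF||UB|), giving 83.95°.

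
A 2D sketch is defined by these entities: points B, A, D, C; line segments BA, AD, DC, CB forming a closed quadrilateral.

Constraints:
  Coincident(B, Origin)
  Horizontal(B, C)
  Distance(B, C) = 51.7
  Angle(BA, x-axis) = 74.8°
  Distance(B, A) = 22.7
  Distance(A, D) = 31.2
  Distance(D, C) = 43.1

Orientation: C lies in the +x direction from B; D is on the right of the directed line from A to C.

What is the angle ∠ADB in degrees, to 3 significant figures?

39.8°

B is at the origin; B and C share the same y with |BC| = 51.7 and C in +x, so C = (51.7, 0). BA runs at 74.8° with |BA| = 22.7, so A = (5.95, 21.9). D is determined by |AD| = 31.2 and |DC| = 43.1 together: it lies at the intersection of circle(A, 31.2) and circle(C, 43.1). With |AC| = 50.7, the foot of the radical line on AC is 16.6 from A and the perpendicular offset is √(31.2² − 16.6²) = 26.4. Taking the right-of-AC solution: D = (9.57, -9.08).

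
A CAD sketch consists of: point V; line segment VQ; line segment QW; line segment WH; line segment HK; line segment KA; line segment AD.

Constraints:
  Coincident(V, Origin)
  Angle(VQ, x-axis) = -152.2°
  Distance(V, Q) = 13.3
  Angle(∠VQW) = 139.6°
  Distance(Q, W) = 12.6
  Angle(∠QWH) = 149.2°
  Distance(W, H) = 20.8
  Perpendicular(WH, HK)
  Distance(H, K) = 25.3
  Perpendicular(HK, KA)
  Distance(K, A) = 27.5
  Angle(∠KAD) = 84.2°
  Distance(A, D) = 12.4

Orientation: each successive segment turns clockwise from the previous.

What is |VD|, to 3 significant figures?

11.4

HK is perpendicular to KA, so KA runs at -43.4°; with |KA| = 27.5, A = (-1.81, 10.3). ∠KAD = 84.2° gives AD at -139° from the x-axis; with |AD| = 12.4, D = (-11.2, 2.22). Then |VD| = |D − V| = 11.4.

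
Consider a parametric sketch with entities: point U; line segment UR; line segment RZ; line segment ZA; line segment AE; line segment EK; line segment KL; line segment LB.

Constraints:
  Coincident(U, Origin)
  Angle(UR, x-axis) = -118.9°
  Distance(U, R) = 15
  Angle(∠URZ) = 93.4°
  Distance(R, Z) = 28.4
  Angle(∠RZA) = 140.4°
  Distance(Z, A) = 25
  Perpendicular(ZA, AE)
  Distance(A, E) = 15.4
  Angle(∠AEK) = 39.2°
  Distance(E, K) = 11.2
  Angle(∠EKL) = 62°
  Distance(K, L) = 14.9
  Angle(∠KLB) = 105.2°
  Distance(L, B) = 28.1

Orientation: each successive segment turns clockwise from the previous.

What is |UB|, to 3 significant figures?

58.1

∠EKL = 62.0° gives KL at 126° from the x-axis; with |KL| = 14.9, L = (-43.1, 30.2). ∠KLB = 105.2° gives LB at 51.3° from the x-axis; with |LB| = 28.1, B = (-25.5, 52.1). Then |UB| = |B − U| = 58.1.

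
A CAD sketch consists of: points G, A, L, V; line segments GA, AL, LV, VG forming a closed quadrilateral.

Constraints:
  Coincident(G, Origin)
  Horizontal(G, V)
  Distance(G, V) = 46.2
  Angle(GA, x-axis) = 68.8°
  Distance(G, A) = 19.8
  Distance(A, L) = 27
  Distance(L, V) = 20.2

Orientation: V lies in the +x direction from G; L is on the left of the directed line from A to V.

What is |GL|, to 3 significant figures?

37.7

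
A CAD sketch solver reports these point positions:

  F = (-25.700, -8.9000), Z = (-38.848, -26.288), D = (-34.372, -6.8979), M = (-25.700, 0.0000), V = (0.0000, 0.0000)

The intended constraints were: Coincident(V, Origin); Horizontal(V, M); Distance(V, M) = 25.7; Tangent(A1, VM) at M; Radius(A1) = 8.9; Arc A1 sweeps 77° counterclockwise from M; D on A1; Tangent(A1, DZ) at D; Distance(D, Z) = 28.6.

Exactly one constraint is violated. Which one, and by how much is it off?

Distance(D, Z) = 28.6 — off by 8.70.

V = (0.00, 0.00) ✓; V.y = 0.00, M.y = 0.00 ✓; |VM| = 25.70 ✓; ∠(FM, MV) = 90.00° ✓; |FM| = 8.900 ✓; bearing(F→D) − bearing(F→M) = 77.00° ✓; |FD| = 8.900 ✓; ∠(FD, DZ) = 90.00° ✓; |DZ| = 19.90 ✗.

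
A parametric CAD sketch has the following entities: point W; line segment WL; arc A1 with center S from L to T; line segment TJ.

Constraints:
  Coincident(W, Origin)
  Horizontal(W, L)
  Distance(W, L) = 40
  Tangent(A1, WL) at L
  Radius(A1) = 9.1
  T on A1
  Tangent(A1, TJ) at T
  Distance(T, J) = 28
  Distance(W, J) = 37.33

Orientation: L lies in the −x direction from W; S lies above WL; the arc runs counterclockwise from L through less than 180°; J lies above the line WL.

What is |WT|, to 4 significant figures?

32.12

Checks: ∠(SL, LW) = 90.00° ✓; |ST| = 9.100 ✓; ∠(ST, TJ) = 90.00° ✓; |TJ| = 28.00 ✓; |WJ| = 37.33 ✓.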